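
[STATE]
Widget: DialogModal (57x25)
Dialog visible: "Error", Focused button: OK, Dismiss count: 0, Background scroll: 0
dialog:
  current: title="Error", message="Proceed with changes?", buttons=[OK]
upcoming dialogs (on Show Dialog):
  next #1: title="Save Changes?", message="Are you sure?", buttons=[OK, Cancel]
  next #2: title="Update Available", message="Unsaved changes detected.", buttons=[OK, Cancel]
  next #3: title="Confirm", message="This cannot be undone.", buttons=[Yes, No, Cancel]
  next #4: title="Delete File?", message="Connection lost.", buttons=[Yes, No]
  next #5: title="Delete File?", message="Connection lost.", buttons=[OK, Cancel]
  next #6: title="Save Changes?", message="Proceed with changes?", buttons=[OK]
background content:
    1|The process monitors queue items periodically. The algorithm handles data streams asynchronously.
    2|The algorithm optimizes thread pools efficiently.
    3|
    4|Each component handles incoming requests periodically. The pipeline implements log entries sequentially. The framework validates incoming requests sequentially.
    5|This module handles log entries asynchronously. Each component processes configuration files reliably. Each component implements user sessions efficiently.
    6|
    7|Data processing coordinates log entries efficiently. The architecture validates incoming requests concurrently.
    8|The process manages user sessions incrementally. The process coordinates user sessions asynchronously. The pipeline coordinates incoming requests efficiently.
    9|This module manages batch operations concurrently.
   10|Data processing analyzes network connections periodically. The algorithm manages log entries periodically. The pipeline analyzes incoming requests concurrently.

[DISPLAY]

The process monitors queue items periodically. The algori
The algorithm optimizes thread pools efficiently.        
                                                         
Each component handles incoming requests periodically. Th
This module handles log entries asynchronously. Each comp
                                                         
Data processing coordinates log entries efficiently. The 
The process manages user sessions incrementally. The proc
This module manages batch operations concurrently.       
Data processing analyzes network connections periodically
                ┌───────────────────────┐                
                │         Error         │                
                │ Proceed with changes? │                
                │          [OK]         │                
                └───────────────────────┘                
                                                         
                                                         
                                                         
                                                         
                                                         
                                                         
                                                         
                                                         
                                                         
                                                         


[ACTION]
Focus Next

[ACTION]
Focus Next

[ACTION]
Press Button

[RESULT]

The process monitors queue items periodically. The algori
The algorithm optimizes thread pools efficiently.        
                                                         
Each component handles incoming requests periodically. Th
This module handles log entries asynchronously. Each comp
                                                         
Data processing coordinates log entries efficiently. The 
The process manages user sessions incrementally. The proc
This module manages batch operations concurrently.       
Data processing analyzes network connections periodically
                                                         
                                                         
                                                         
                                                         
                                                         
                                                         
                                                         
                                                         
                                                         
                                                         
                                                         
                                                         
                                                         
                                                         
                                                         


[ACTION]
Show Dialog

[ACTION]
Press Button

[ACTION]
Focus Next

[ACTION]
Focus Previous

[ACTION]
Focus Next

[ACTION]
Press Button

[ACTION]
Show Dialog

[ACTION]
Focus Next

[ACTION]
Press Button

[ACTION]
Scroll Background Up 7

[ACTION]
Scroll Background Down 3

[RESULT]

Each component handles incoming requests periodically. Th
This module handles log entries asynchronously. Each comp
                                                         
Data processing coordinates log entries efficiently. The 
The process manages user sessions incrementally. The proc
This module manages batch operations concurrently.       
Data processing analyzes network connections periodically
                                                         
                                                         
                                                         
                                                         
                                                         
                                                         
                                                         
                                                         
                                                         
                                                         
                                                         
                                                         
                                                         
                                                         
                                                         
                                                         
                                                         
                                                         


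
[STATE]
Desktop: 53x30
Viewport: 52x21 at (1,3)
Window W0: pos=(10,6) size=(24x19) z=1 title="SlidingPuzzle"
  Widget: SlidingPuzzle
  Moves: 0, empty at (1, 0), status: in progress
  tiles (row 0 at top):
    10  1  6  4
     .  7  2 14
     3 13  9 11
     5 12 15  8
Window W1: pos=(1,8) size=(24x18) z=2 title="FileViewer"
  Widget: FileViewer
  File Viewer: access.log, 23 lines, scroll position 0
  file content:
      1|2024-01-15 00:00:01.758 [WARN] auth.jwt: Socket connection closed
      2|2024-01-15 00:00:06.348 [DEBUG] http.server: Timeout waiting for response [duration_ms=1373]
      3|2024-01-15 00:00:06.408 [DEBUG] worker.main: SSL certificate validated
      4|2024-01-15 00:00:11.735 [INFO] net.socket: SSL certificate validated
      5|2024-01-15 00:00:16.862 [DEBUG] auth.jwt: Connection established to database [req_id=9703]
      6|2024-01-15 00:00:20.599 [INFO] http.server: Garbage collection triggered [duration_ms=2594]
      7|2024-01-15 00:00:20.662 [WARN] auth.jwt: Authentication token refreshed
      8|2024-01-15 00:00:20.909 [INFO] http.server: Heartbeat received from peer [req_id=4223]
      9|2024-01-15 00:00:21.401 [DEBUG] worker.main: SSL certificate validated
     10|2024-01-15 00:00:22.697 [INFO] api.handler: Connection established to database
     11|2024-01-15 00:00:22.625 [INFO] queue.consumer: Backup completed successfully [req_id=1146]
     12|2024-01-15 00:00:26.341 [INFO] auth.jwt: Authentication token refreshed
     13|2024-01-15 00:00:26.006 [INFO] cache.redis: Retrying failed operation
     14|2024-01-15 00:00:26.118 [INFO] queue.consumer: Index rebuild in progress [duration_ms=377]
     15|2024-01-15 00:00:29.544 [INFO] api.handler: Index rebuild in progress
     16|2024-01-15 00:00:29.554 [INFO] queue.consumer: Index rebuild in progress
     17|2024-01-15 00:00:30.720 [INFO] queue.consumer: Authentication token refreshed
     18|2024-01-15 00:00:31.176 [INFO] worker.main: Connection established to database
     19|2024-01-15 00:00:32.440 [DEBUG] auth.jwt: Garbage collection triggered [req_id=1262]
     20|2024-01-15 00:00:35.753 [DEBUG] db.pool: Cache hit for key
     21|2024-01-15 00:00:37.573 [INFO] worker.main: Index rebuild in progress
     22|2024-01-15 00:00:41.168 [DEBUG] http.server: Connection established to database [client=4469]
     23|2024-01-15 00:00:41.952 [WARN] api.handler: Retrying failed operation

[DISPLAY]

                                                    
                                                    
                                                    
         ┏━━━━━━━━━━━━━━━━━━━━━━┓                   
         ┃ SlidingPuzzle        ┃                   
┏━━━━━━━━━━━━━━━━━━━━━━┓────────┨                   
┃ FileViewer           ┃─┬────┐ ┃                   
┠──────────────────────┨ │  4 │ ┃                   
┃2024-01-15 00:00:01.7▲┃─┼────┤ ┃                   
┃2024-01-15 00:00:06.3█┃ │ 14 │ ┃                   
┃2024-01-15 00:00:06.4░┃─┼────┤ ┃                   
┃2024-01-15 00:00:11.7░┃ │ 11 │ ┃                   
┃2024-01-15 00:00:16.8░┃─┼────┤ ┃                   
┃2024-01-15 00:00:20.5░┃ │  8 │ ┃                   
┃2024-01-15 00:00:20.6░┃─┴────┘ ┃                   
┃2024-01-15 00:00:20.9░┃        ┃                   
┃2024-01-15 00:00:21.4░┃        ┃                   
┃2024-01-15 00:00:22.6░┃        ┃                   
┃2024-01-15 00:00:22.6░┃        ┃                   
┃2024-01-15 00:00:26.3░┃        ┃                   
┃2024-01-15 00:00:26.0░┃        ┃                   


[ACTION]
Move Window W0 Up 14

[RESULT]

         ┃┌────┬────┬────┬────┐ ┃                   
         ┃│ 10 │  1 │  6 │  4 │ ┃                   
         ┃├────┼────┼────┼────┤ ┃                   
         ┃│    │  7 │  2 │ 14 │ ┃                   
         ┃├────┼────┼────┼────┤ ┃                   
┏━━━━━━━━━━━━━━━━━━━━━━┓ │ 11 │ ┃                   
┃ FileViewer           ┃─┼────┤ ┃                   
┠──────────────────────┨ │  8 │ ┃                   
┃2024-01-15 00:00:01.7▲┃─┴────┘ ┃                   
┃2024-01-15 00:00:06.3█┃        ┃                   
┃2024-01-15 00:00:06.4░┃        ┃                   
┃2024-01-15 00:00:11.7░┃        ┃                   
┃2024-01-15 00:00:16.8░┃        ┃                   
┃2024-01-15 00:00:20.5░┃        ┃                   
┃2024-01-15 00:00:20.6░┃        ┃                   
┃2024-01-15 00:00:20.9░┃━━━━━━━━┛                   
┃2024-01-15 00:00:21.4░┃                            
┃2024-01-15 00:00:22.6░┃                            
┃2024-01-15 00:00:22.6░┃                            
┃2024-01-15 00:00:26.3░┃                            
┃2024-01-15 00:00:26.0░┃                            


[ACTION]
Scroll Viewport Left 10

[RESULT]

          ┃┌────┬────┬────┬────┐ ┃                  
          ┃│ 10 │  1 │  6 │  4 │ ┃                  
          ┃├────┼────┼────┼────┤ ┃                  
          ┃│    │  7 │  2 │ 14 │ ┃                  
          ┃├────┼────┼────┼────┤ ┃                  
 ┏━━━━━━━━━━━━━━━━━━━━━━┓ │ 11 │ ┃                  
 ┃ FileViewer           ┃─┼────┤ ┃                  
 ┠──────────────────────┨ │  8 │ ┃                  
 ┃2024-01-15 00:00:01.7▲┃─┴────┘ ┃                  
 ┃2024-01-15 00:00:06.3█┃        ┃                  
 ┃2024-01-15 00:00:06.4░┃        ┃                  
 ┃2024-01-15 00:00:11.7░┃        ┃                  
 ┃2024-01-15 00:00:16.8░┃        ┃                  
 ┃2024-01-15 00:00:20.5░┃        ┃                  
 ┃2024-01-15 00:00:20.6░┃        ┃                  
 ┃2024-01-15 00:00:20.9░┃━━━━━━━━┛                  
 ┃2024-01-15 00:00:21.4░┃                           
 ┃2024-01-15 00:00:22.6░┃                           
 ┃2024-01-15 00:00:22.6░┃                           
 ┃2024-01-15 00:00:26.3░┃                           
 ┃2024-01-15 00:00:26.0░┃                           


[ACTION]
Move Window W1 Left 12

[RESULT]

          ┃┌────┬────┬────┬────┐ ┃                  
          ┃│ 10 │  1 │  6 │  4 │ ┃                  
          ┃├────┼────┼────┼────┤ ┃                  
          ┃│    │  7 │  2 │ 14 │ ┃                  
          ┃├────┼────┼────┼────┤ ┃                  
┏━━━━━━━━━━━━━━━━━━━━━━┓9 │ 11 │ ┃                  
┃ FileViewer           ┃──┼────┤ ┃                  
┠──────────────────────┨5 │  8 │ ┃                  
┃2024-01-15 00:00:01.7▲┃──┴────┘ ┃                  
┃2024-01-15 00:00:06.3█┃         ┃                  
┃2024-01-15 00:00:06.4░┃         ┃                  
┃2024-01-15 00:00:11.7░┃         ┃                  
┃2024-01-15 00:00:16.8░┃         ┃                  
┃2024-01-15 00:00:20.5░┃         ┃                  
┃2024-01-15 00:00:20.6░┃         ┃                  
┃2024-01-15 00:00:20.9░┃━━━━━━━━━┛                  
┃2024-01-15 00:00:21.4░┃                            
┃2024-01-15 00:00:22.6░┃                            
┃2024-01-15 00:00:22.6░┃                            
┃2024-01-15 00:00:26.3░┃                            
┃2024-01-15 00:00:26.0░┃                            


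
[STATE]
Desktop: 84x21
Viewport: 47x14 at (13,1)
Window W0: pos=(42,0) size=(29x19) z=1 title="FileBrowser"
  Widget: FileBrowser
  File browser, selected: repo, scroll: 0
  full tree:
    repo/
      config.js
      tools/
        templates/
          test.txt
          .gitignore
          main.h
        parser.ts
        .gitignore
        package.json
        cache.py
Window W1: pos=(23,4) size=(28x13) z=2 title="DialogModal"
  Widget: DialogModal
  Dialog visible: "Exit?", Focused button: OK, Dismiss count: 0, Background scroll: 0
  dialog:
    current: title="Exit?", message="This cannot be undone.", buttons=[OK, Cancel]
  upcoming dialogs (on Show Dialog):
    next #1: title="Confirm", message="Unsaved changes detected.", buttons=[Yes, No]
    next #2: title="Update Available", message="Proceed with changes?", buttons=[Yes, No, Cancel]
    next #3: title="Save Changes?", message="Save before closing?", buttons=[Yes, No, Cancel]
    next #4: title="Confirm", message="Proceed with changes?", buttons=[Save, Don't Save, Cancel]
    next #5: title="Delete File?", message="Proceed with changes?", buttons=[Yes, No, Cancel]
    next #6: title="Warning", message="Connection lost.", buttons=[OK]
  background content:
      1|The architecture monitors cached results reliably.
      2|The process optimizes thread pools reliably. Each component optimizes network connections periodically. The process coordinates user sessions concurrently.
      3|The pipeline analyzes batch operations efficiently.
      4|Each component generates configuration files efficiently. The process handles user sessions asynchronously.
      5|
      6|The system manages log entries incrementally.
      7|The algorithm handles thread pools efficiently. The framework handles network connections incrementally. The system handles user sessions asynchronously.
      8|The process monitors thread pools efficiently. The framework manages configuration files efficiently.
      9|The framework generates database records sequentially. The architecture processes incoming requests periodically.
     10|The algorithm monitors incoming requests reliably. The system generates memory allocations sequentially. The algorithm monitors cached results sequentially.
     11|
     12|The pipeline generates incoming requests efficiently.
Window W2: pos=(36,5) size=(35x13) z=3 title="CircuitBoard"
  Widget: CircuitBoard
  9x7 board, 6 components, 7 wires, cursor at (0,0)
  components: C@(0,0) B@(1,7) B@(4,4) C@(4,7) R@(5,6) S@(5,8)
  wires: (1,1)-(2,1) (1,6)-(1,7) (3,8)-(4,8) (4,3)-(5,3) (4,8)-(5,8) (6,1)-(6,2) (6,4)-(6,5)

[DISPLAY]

                             ┃ FileBrowser     
                             ┠─────────────────
                             ┃> [-] repo/      
          ┏━━━━━━━━━━━━━━━━━━━━━━━━━━┓ig.js    
          ┃ DialogModal┏━━━━━━━━━━━━━━━━━━━━━━━
          ┠────────────┃ CircuitBoard          
          ┃The architec┠───────────────────────
          ┃The process ┃   0 1 2 3 4 5 6 7 8   
          ┃Th┌─────────┃0  [C]                 
          ┃Ea│       Ex┃                       
          ┃  │This cann┃1       ·              
          ┃Th│   [OK]  ┃        │              
          ┃Th└─────────┃2       ·              
          ┃The process ┃                       


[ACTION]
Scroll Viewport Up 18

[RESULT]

                             ┏━━━━━━━━━━━━━━━━━
                             ┃ FileBrowser     
                             ┠─────────────────
                             ┃> [-] repo/      
          ┏━━━━━━━━━━━━━━━━━━━━━━━━━━┓ig.js    
          ┃ DialogModal┏━━━━━━━━━━━━━━━━━━━━━━━
          ┠────────────┃ CircuitBoard          
          ┃The architec┠───────────────────────
          ┃The process ┃   0 1 2 3 4 5 6 7 8   
          ┃Th┌─────────┃0  [C]                 
          ┃Ea│       Ex┃                       
          ┃  │This cann┃1       ·              
          ┃Th│   [OK]  ┃        │              
          ┃Th└─────────┃2       ·              


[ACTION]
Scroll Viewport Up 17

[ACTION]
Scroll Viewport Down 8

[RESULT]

          ┃The architec┠───────────────────────
          ┃The process ┃   0 1 2 3 4 5 6 7 8   
          ┃Th┌─────────┃0  [C]                 
          ┃Ea│       Ex┃                       
          ┃  │This cann┃1       ·              
          ┃Th│   [OK]  ┃        │              
          ┃Th└─────────┃2       ·              
          ┃The process ┃                       
          ┃The framewor┃3                      
          ┗━━━━━━━━━━━━┃                       
                       ┗━━━━━━━━━━━━━━━━━━━━━━━
                             ┗━━━━━━━━━━━━━━━━━
                                               
                                               


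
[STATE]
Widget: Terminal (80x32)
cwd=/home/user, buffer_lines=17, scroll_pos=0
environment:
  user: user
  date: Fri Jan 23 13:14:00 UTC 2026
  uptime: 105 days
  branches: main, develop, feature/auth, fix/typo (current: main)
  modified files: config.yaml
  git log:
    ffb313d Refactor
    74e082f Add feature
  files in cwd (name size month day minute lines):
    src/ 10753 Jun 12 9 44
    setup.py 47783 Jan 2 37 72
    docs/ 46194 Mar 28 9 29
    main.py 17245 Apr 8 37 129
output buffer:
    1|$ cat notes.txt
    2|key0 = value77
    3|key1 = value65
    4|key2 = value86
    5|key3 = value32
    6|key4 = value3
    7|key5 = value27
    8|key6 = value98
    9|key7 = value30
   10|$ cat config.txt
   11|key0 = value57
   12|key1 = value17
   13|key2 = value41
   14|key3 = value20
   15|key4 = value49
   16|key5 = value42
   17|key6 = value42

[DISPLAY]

$ cat notes.txt                                                                 
key0 = value77                                                                  
key1 = value65                                                                  
key2 = value86                                                                  
key3 = value32                                                                  
key4 = value3                                                                   
key5 = value27                                                                  
key6 = value98                                                                  
key7 = value30                                                                  
$ cat config.txt                                                                
key0 = value57                                                                  
key1 = value17                                                                  
key2 = value41                                                                  
key3 = value20                                                                  
key4 = value49                                                                  
key5 = value42                                                                  
key6 = value42                                                                  
$ █                                                                             
                                                                                
                                                                                
                                                                                
                                                                                
                                                                                
                                                                                
                                                                                
                                                                                
                                                                                
                                                                                
                                                                                
                                                                                
                                                                                
                                                                                


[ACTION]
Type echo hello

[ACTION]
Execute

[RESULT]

$ cat notes.txt                                                                 
key0 = value77                                                                  
key1 = value65                                                                  
key2 = value86                                                                  
key3 = value32                                                                  
key4 = value3                                                                   
key5 = value27                                                                  
key6 = value98                                                                  
key7 = value30                                                                  
$ cat config.txt                                                                
key0 = value57                                                                  
key1 = value17                                                                  
key2 = value41                                                                  
key3 = value20                                                                  
key4 = value49                                                                  
key5 = value42                                                                  
key6 = value42                                                                  
$ echo hello                                                                    
hello                                                                           
$ █                                                                             
                                                                                
                                                                                
                                                                                
                                                                                
                                                                                
                                                                                
                                                                                
                                                                                
                                                                                
                                                                                
                                                                                
                                                                                


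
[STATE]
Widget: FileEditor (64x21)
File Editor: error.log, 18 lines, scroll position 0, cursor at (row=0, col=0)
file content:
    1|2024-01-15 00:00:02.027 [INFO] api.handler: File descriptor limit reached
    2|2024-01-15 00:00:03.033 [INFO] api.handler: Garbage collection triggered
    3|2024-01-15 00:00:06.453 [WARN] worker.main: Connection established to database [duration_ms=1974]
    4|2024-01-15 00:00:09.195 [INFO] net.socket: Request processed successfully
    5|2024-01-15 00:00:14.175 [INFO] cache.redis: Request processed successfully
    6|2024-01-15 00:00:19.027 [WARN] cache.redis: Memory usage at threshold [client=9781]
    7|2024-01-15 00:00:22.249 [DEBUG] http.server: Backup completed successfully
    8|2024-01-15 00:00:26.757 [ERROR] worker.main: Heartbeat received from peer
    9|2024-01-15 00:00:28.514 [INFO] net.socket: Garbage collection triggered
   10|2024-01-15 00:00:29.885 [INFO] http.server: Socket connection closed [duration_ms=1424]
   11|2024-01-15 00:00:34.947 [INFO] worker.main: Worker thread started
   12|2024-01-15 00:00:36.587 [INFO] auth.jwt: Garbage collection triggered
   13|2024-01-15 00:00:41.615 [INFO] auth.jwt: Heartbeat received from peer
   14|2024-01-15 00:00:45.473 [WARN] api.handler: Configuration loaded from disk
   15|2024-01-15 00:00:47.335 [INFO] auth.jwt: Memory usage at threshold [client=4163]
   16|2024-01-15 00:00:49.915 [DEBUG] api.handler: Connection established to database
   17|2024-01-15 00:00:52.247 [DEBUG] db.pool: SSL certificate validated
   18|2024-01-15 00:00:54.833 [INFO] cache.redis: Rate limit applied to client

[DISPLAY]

█024-01-15 00:00:02.027 [INFO] api.handler: File descriptor lim▲
2024-01-15 00:00:03.033 [INFO] api.handler: Garbage collection █
2024-01-15 00:00:06.453 [WARN] worker.main: Connection establis░
2024-01-15 00:00:09.195 [INFO] net.socket: Request processed su░
2024-01-15 00:00:14.175 [INFO] cache.redis: Request processed s░
2024-01-15 00:00:19.027 [WARN] cache.redis: Memory usage at thr░
2024-01-15 00:00:22.249 [DEBUG] http.server: Backup completed s░
2024-01-15 00:00:26.757 [ERROR] worker.main: Heartbeat received░
2024-01-15 00:00:28.514 [INFO] net.socket: Garbage collection t░
2024-01-15 00:00:29.885 [INFO] http.server: Socket connection c░
2024-01-15 00:00:34.947 [INFO] worker.main: Worker thread start░
2024-01-15 00:00:36.587 [INFO] auth.jwt: Garbage collection tri░
2024-01-15 00:00:41.615 [INFO] auth.jwt: Heartbeat received fro░
2024-01-15 00:00:45.473 [WARN] api.handler: Configuration loade░
2024-01-15 00:00:47.335 [INFO] auth.jwt: Memory usage at thresh░
2024-01-15 00:00:49.915 [DEBUG] api.handler: Connection establi░
2024-01-15 00:00:52.247 [DEBUG] db.pool: SSL certificate valida░
2024-01-15 00:00:54.833 [INFO] cache.redis: Rate limit applied ░
                                                               ░
                                                               ░
                                                               ▼


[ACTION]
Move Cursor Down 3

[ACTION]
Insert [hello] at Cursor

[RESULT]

2024-01-15 00:00:02.027 [INFO] api.handler: File descriptor lim▲
2024-01-15 00:00:03.033 [INFO] api.handler: Garbage collection █
2024-01-15 00:00:06.453 [WARN] worker.main: Connection establis░
hello█024-01-15 00:00:09.195 [INFO] net.socket: Request process░
2024-01-15 00:00:14.175 [INFO] cache.redis: Request processed s░
2024-01-15 00:00:19.027 [WARN] cache.redis: Memory usage at thr░
2024-01-15 00:00:22.249 [DEBUG] http.server: Backup completed s░
2024-01-15 00:00:26.757 [ERROR] worker.main: Heartbeat received░
2024-01-15 00:00:28.514 [INFO] net.socket: Garbage collection t░
2024-01-15 00:00:29.885 [INFO] http.server: Socket connection c░
2024-01-15 00:00:34.947 [INFO] worker.main: Worker thread start░
2024-01-15 00:00:36.587 [INFO] auth.jwt: Garbage collection tri░
2024-01-15 00:00:41.615 [INFO] auth.jwt: Heartbeat received fro░
2024-01-15 00:00:45.473 [WARN] api.handler: Configuration loade░
2024-01-15 00:00:47.335 [INFO] auth.jwt: Memory usage at thresh░
2024-01-15 00:00:49.915 [DEBUG] api.handler: Connection establi░
2024-01-15 00:00:52.247 [DEBUG] db.pool: SSL certificate valida░
2024-01-15 00:00:54.833 [INFO] cache.redis: Rate limit applied ░
                                                               ░
                                                               ░
                                                               ▼


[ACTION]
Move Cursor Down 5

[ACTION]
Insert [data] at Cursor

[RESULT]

2024-01-15 00:00:02.027 [INFO] api.handler: File descriptor lim▲
2024-01-15 00:00:03.033 [INFO] api.handler: Garbage collection █
2024-01-15 00:00:06.453 [WARN] worker.main: Connection establis░
hello2024-01-15 00:00:09.195 [INFO] net.socket: Request process░
2024-01-15 00:00:14.175 [INFO] cache.redis: Request processed s░
2024-01-15 00:00:19.027 [WARN] cache.redis: Memory usage at thr░
2024-01-15 00:00:22.249 [DEBUG] http.server: Backup completed s░
2024-01-15 00:00:26.757 [ERROR] worker.main: Heartbeat received░
2024-data█1-15 00:00:28.514 [INFO] net.socket: Garbage collecti░
2024-01-15 00:00:29.885 [INFO] http.server: Socket connection c░
2024-01-15 00:00:34.947 [INFO] worker.main: Worker thread start░
2024-01-15 00:00:36.587 [INFO] auth.jwt: Garbage collection tri░
2024-01-15 00:00:41.615 [INFO] auth.jwt: Heartbeat received fro░
2024-01-15 00:00:45.473 [WARN] api.handler: Configuration loade░
2024-01-15 00:00:47.335 [INFO] auth.jwt: Memory usage at thresh░
2024-01-15 00:00:49.915 [DEBUG] api.handler: Connection establi░
2024-01-15 00:00:52.247 [DEBUG] db.pool: SSL certificate valida░
2024-01-15 00:00:54.833 [INFO] cache.redis: Rate limit applied ░
                                                               ░
                                                               ░
                                                               ▼


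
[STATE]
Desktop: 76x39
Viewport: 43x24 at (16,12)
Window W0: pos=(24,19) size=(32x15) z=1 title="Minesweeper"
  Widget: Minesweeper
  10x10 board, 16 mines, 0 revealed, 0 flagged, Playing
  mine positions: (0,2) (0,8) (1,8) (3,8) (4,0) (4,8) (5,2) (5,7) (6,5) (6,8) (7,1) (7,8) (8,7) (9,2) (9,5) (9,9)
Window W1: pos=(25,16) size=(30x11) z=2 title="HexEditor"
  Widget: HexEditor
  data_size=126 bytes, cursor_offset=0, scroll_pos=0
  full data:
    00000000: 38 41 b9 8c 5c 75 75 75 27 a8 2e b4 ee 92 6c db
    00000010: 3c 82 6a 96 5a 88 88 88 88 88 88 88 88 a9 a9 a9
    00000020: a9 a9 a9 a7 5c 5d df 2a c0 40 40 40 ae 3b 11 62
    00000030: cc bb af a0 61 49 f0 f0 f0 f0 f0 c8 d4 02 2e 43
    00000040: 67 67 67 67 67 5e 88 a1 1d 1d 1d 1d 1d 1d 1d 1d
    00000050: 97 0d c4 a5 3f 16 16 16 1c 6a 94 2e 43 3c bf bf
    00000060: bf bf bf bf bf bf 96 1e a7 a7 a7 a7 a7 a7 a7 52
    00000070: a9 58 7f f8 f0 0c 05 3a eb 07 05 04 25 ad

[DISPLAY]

                                           
                                           
                                           
                                           
         ┏━━━━━━━━━━━━━━━━━━━━━━━━━━━━┓    
         ┃ HexEditor                  ┃    
         ┠────────────────────────────┨    
        ┏┃00000000  38 41 b9 8c 5c 75 ┃┓   
        ┃┃00000010  3c 82 6a 96 5a 88 ┃┃   
        ┠┃00000020  a9 a9 a9 a7 5c 5d ┃┨   
        ┃┃00000030  cc bb af a0 61 49 ┃┃   
        ┃┃00000040  67 67 67 67 67 5e ┃┃   
        ┃┃00000050  97 0d c4 a5 3f 16 ┃┃   
        ┃┃00000060  bf bf bf bf bf bf ┃┃   
        ┃┗━━━━━━━━━━━━━━━━━━━━━━━━━━━━┛┃   
        ┃■■■■■■■■■■                    ┃   
        ┃■■■■■■■■■■                    ┃   
        ┃■■■■■■■■■■                    ┃   
        ┃■■■■■■■■■■                    ┃   
        ┃■■■■■■■■■■                    ┃   
        ┃                              ┃   
        ┗━━━━━━━━━━━━━━━━━━━━━━━━━━━━━━┛   
                                           
                                           


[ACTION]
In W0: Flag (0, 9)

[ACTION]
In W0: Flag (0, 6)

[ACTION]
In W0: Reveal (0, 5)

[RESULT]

                                           
                                           
                                           
                                           
         ┏━━━━━━━━━━━━━━━━━━━━━━━━━━━━┓    
         ┃ HexEditor                  ┃    
         ┠────────────────────────────┨    
        ┏┃00000000  38 41 b9 8c 5c 75 ┃┓   
        ┃┃00000010  3c 82 6a 96 5a 88 ┃┃   
        ┠┃00000020  a9 a9 a9 a7 5c 5d ┃┨   
        ┃┃00000030  cc bb af a0 61 49 ┃┃   
        ┃┃00000040  67 67 67 67 67 5e ┃┃   
        ┃┃00000050  97 0d c4 a5 3f 16 ┃┃   
        ┃┃00000060  bf bf bf bf bf bf ┃┃   
        ┃┗━━━━━━━━━━━━━━━━━━━━━━━━━━━━┛┃   
        ┃■■■1112■■■                    ┃   
        ┃■■■■■■■■■■                    ┃   
        ┃■■■■■■■■■■                    ┃   
        ┃■■■■■■■■■■                    ┃   
        ┃■■■■■■■■■■                    ┃   
        ┃                              ┃   
        ┗━━━━━━━━━━━━━━━━━━━━━━━━━━━━━━┛   
                                           
                                           


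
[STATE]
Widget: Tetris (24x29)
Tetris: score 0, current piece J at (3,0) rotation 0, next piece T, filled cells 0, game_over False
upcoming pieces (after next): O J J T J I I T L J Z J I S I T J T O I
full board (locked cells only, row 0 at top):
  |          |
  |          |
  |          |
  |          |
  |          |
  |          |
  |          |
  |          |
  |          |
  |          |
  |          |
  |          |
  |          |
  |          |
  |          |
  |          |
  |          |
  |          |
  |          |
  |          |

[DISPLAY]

   █      │Next:        
   ███    │ ▒           
          │▒▒▒          
          │             
          │             
          │             
          │Score:       
          │0            
          │             
          │             
          │             
          │             
          │             
          │             
          │             
          │             
          │             
          │             
          │             
          │             
          │             
          │             
          │             
          │             
          │             
          │             
          │             
          │             
          │             


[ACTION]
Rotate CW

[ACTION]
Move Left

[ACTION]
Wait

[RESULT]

          │Next:        
  ██      │ ▒           
  █       │▒▒▒          
  █       │             
          │             
          │             
          │Score:       
          │0            
          │             
          │             
          │             
          │             
          │             
          │             
          │             
          │             
          │             
          │             
          │             
          │             
          │             
          │             
          │             
          │             
          │             
          │             
          │             
          │             
          │             


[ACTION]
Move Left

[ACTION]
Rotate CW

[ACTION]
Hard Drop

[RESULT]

    ▒     │Next:        
   ▒▒▒    │▓▓           
          │▓▓           
          │             
          │             
          │             
          │Score:       
          │0            
          │             
          │             
          │             
          │             
          │             
          │             
          │             
          │             
          │             
          │             
 ███      │             
   █      │             
          │             
          │             
          │             
          │             
          │             
          │             
          │             
          │             
          │             


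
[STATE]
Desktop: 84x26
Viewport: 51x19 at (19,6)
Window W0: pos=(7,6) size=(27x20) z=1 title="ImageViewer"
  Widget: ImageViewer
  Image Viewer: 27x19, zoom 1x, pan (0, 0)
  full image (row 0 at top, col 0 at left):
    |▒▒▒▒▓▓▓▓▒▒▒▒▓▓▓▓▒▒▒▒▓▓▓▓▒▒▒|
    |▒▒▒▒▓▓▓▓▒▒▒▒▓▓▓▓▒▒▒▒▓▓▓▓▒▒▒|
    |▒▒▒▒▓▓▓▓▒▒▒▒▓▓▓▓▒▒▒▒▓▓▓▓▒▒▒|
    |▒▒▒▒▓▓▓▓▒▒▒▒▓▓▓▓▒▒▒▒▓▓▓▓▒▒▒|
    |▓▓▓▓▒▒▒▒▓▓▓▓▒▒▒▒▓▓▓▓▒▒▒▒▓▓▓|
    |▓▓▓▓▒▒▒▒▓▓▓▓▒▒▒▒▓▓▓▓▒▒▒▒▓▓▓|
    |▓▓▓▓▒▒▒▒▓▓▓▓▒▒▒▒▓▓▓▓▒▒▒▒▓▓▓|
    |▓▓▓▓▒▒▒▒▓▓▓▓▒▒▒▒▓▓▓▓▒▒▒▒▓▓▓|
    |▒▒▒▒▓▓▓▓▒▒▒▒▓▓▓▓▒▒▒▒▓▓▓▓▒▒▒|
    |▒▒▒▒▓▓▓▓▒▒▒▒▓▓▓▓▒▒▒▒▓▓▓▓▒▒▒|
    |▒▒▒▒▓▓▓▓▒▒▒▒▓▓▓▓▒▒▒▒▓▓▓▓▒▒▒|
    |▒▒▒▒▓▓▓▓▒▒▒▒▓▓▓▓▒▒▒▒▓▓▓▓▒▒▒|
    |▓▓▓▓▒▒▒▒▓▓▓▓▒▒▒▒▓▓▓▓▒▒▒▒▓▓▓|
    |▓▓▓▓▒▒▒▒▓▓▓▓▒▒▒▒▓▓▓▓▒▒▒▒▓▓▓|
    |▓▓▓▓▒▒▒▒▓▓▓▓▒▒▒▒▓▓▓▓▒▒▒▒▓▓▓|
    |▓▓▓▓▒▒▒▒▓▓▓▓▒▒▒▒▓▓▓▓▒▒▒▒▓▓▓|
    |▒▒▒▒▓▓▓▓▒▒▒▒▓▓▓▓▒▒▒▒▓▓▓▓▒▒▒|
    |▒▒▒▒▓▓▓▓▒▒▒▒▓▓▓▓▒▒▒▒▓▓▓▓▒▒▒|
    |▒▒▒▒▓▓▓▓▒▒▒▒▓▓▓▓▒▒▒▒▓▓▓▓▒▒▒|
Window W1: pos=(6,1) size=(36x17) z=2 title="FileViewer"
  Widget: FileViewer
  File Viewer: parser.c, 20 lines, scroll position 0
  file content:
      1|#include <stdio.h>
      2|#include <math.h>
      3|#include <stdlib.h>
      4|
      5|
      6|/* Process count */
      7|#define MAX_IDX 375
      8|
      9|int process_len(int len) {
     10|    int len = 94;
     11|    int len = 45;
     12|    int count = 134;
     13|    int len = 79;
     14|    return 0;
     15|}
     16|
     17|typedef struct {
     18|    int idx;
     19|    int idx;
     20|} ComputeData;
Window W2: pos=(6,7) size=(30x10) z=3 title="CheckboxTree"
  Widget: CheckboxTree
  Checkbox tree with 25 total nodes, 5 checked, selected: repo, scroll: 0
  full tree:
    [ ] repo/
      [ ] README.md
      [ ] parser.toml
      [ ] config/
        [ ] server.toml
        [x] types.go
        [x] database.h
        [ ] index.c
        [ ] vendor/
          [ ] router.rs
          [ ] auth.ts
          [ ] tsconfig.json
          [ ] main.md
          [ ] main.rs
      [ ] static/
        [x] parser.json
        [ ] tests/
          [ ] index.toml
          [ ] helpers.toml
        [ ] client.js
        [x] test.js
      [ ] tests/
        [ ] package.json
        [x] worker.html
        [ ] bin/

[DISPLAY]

dlib.h>              ░┃                            
━━━━━━━━━━━━━━━━┓    ░┃                            
e               ┃    ░┃                            
────────────────┨    ░┃                            
                ┃    ░┃                            
E.md            ┃    ░┃                            
r.toml          ┃    ░┃                            
g/              ┃    ░┃                            
ver.toml        ┃    ░┃                            
es.go           ┃    ░┃                            
━━━━━━━━━━━━━━━━┛    ▼┃                            
━━━━━━━━━━━━━━━━━━━━━━┛                            
▒▓▓▓▓▒▒▒▒▓▓▓▓▒┃                                    
▒▓▓▓▓▒▒▒▒▓▓▓▓▒┃                                    
▒▓▓▓▓▒▒▒▒▓▓▓▓▒┃                                    
▓▒▒▒▒▓▓▓▓▒▒▒▒▓┃                                    
▓▒▒▒▒▓▓▓▓▒▒▒▒▓┃                                    
▓▒▒▒▒▓▓▓▓▒▒▒▒▓┃                                    
▓▒▒▒▒▓▓▓▓▒▒▒▒▓┃                                    


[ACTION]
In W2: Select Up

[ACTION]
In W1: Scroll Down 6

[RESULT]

len(int len) {       ░┃                            
━━━━━━━━━━━━━━━━┓    ░┃                            
e               ┃    ░┃                            
────────────────┨    ░┃                            
                ┃    ░┃                            
E.md            ┃    ░┃                            
r.toml          ┃    ░┃                            
g/              ┃    ░┃                            
ver.toml        ┃    █┃                            
es.go           ┃    ░┃                            
━━━━━━━━━━━━━━━━┛    ▼┃                            
━━━━━━━━━━━━━━━━━━━━━━┛                            
▒▓▓▓▓▒▒▒▒▓▓▓▓▒┃                                    
▒▓▓▓▓▒▒▒▒▓▓▓▓▒┃                                    
▒▓▓▓▓▒▒▒▒▓▓▓▓▒┃                                    
▓▒▒▒▒▓▓▓▓▒▒▒▒▓┃                                    
▓▒▒▒▒▓▓▓▓▒▒▒▒▓┃                                    
▓▒▒▒▒▓▓▓▓▒▒▒▒▓┃                                    
▓▒▒▒▒▓▓▓▓▒▒▒▒▓┃                                    


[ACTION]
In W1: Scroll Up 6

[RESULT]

dlib.h>              ░┃                            
━━━━━━━━━━━━━━━━┓    ░┃                            
e               ┃    ░┃                            
────────────────┨    ░┃                            
                ┃    ░┃                            
E.md            ┃    ░┃                            
r.toml          ┃    ░┃                            
g/              ┃    ░┃                            
ver.toml        ┃    ░┃                            
es.go           ┃    ░┃                            
━━━━━━━━━━━━━━━━┛    ▼┃                            
━━━━━━━━━━━━━━━━━━━━━━┛                            
▒▓▓▓▓▒▒▒▒▓▓▓▓▒┃                                    
▒▓▓▓▓▒▒▒▒▓▓▓▓▒┃                                    
▒▓▓▓▓▒▒▒▒▓▓▓▓▒┃                                    
▓▒▒▒▒▓▓▓▓▒▒▒▒▓┃                                    
▓▒▒▒▒▓▓▓▓▒▒▒▒▓┃                                    
▓▒▒▒▒▓▓▓▓▒▒▒▒▓┃                                    
▓▒▒▒▒▓▓▓▓▒▒▒▒▓┃                                    
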